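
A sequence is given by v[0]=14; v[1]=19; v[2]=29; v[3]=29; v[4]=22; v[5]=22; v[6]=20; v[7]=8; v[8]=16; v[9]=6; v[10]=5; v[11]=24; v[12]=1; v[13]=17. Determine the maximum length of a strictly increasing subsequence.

4

Let dp[i] be the length of the longest such subsequence ending at index i:
i:      0  1  2  3  4  5  6  7  8  9 10 11 12 13
v[i]:  14 19 29 29 22 22 20  8 16  6  5 24  1 17
dp:     1  2  3  3  3  3  3  1  2  1  1  4  1  3
Maximum dp value is 4.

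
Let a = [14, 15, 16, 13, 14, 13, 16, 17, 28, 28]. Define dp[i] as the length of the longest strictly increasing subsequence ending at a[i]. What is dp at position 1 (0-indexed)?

2

dp[i] = 1 + max{dp[j] : j<i, a[j]<a[i]} (or 1 if no such j):
i:      0  1  2  3  4  5  6  7  8  9
a[i]:  14 15 16 13 14 13 16 17 28 28
dp:     1  2  3  1  2  1  3  4  5  5
At index 1 the value is 2.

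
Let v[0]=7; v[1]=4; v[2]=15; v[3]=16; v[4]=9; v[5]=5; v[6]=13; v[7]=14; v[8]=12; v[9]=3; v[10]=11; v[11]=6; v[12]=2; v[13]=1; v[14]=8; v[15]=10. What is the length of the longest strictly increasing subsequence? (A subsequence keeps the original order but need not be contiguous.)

5

Track the smallest tail for each achievable length (strict):
7 → extends → [7]
4 → replaces 7 → [4]
15 → extends → [4, 15]
16 → extends → [4, 15, 16]
9 → replaces 15 → [4, 9, 16]
5 → replaces 9 → [4, 5, 16]
13 → replaces 16 → [4, 5, 13]
14 → extends → [4, 5, 13, 14]
12 → replaces 13 → [4, 5, 12, 14]
3 → replaces 4 → [3, 5, 12, 14]
11 → replaces 12 → [3, 5, 11, 14]
6 → replaces 11 → [3, 5, 6, 14]
2 → replaces 3 → [2, 5, 6, 14]
1 → replaces 2 → [1, 5, 6, 14]
8 → replaces 14 → [1, 5, 6, 8]
10 → extends → [1, 5, 6, 8, 10]
Five tails, so the longest strictly increasing subsequence has length 5 (e.g. 4, 5, 6, 8, 10).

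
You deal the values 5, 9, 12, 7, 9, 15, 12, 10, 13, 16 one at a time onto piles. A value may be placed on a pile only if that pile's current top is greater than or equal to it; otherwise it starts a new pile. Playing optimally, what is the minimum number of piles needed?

Place each on the leftmost legal pile:
5 → new pile 1 (tops now [5])
9 → new pile 2 (tops now [5, 9])
12 → new pile 3 (tops now [5, 9, 12])
7 → pile 2 (tops now [5, 7, 12])
9 → pile 3 (tops now [5, 7, 9])
15 → new pile 4 (tops now [5, 7, 9, 15])
12 → pile 4 (tops now [5, 7, 9, 12])
10 → pile 4 (tops now [5, 7, 9, 10])
13 → new pile 5 (tops now [5, 7, 9, 10, 13])
16 → new pile 6 (tops now [5, 7, 9, 10, 13, 16])
Six piles.

6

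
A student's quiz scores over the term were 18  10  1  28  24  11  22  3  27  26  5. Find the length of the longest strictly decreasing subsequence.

Negate each value so 'decreasing' becomes 'increasing', then run patience tails on the negated sequence:
-18 → extends → [-18]
-10 → extends → [-18, -10]
-1 → extends → [-18, -10, -1]
-28 → replaces -18 → [-28, -10, -1]
-24 → replaces -10 → [-28, -24, -1]
-11 → replaces -1 → [-28, -24, -11]
-22 → replaces -11 → [-28, -24, -22]
-3 → extends → [-28, -24, -22, -3]
-27 → replaces -24 → [-28, -27, -22, -3]
-26 → replaces -22 → [-28, -27, -26, -3]
-5 → replaces -3 → [-28, -27, -26, -5]
Four tails, so the longest strictly decreasing subsequence of the original has length 4.

4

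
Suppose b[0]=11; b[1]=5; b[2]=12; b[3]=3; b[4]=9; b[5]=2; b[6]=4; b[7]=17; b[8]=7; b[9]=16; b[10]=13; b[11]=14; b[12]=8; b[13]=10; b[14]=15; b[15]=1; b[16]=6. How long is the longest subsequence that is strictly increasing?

6

Let dp[i] be the length of the longest such subsequence ending at index i:
i:      0  1  2  3  4  5  6  7  8  9 10 11 12 13 14 15 16
b[i]:  11  5 12  3  9  2  4 17  7 16 13 14  8 10 15  1  6
dp:     1  1  2  1  2  1  2  3  3  4  4  5  4  5  6  1  3
Maximum dp value is 6.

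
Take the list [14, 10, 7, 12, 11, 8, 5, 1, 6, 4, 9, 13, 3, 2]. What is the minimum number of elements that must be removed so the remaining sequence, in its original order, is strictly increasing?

10

Fewest deletions = n − (longest strictly increasing subsequence).
Patience tails:
14 → extends → [14]
10 → replaces 14 → [10]
7 → replaces 10 → [7]
12 → extends → [7, 12]
11 → replaces 12 → [7, 11]
8 → replaces 11 → [7, 8]
5 → replaces 7 → [5, 8]
1 → replaces 5 → [1, 8]
6 → replaces 8 → [1, 6]
4 → replaces 6 → [1, 4]
9 → extends → [1, 4, 9]
13 → extends → [1, 4, 9, 13]
3 → replaces 4 → [1, 3, 9, 13]
2 → replaces 3 → [1, 2, 9, 13]
Longest strictly increasing subsequence has length 4, so deletions = 14 − 4 = 10.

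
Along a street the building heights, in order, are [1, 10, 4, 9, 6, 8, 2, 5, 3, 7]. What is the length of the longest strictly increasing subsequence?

Track the smallest tail for each achievable length (strict):
1 → extends → [1]
10 → extends → [1, 10]
4 → replaces 10 → [1, 4]
9 → extends → [1, 4, 9]
6 → replaces 9 → [1, 4, 6]
8 → extends → [1, 4, 6, 8]
2 → replaces 4 → [1, 2, 6, 8]
5 → replaces 6 → [1, 2, 5, 8]
3 → replaces 5 → [1, 2, 3, 8]
7 → replaces 8 → [1, 2, 3, 7]
Four tails, so the longest strictly increasing subsequence has length 4 (e.g. 1, 4, 6, 8).

4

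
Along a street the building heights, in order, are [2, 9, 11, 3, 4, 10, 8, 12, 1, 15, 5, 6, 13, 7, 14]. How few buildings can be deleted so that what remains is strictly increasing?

Fewest deletions = n − (longest strictly increasing subsequence).
i:      1  2  3  4  5  6  7  8  9 10 11 12 13 14 15
a[i]:   2  9 11  3  4 10  8 12  1 15  5  6 13  7 14
dp:     1  2  3  2  3  4  4  5  1  6  4  5  6  6  7
max dp = 7, so deletions = 15 − 7 = 8.

8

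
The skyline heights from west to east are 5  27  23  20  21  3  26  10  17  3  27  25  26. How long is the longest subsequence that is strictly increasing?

5

Track the smallest tail for each achievable length (strict):
5 → extends → [5]
27 → extends → [5, 27]
23 → replaces 27 → [5, 23]
20 → replaces 23 → [5, 20]
21 → extends → [5, 20, 21]
3 → replaces 5 → [3, 20, 21]
26 → extends → [3, 20, 21, 26]
10 → replaces 20 → [3, 10, 21, 26]
17 → replaces 21 → [3, 10, 17, 26]
3 → already a tail → [3, 10, 17, 26]
27 → extends → [3, 10, 17, 26, 27]
25 → replaces 26 → [3, 10, 17, 25, 27]
26 → replaces 27 → [3, 10, 17, 25, 26]
Five tails, so the longest strictly increasing subsequence has length 5 (e.g. 5, 20, 21, 26, 27).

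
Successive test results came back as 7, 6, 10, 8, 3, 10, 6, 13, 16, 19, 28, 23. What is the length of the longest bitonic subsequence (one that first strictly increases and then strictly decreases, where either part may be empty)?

inc[i] = longest strictly increasing subsequence ending at i; dec[i] = longest strictly decreasing subsequence starting at i:
i:      1  2  3  4  5  6  7  8  9 10 11 12
a[i]:   7  6 10  8  3 10  6 13 16 19 28 23
inc:    1  1  2  2  1  3  2  4  5  6  7  7
dec:    3  2  3  2  1  2  1  1  1  1  2  1
Best peak at i=11 (value 28): inc=7, dec=2, length 7+2−1 = 8.

8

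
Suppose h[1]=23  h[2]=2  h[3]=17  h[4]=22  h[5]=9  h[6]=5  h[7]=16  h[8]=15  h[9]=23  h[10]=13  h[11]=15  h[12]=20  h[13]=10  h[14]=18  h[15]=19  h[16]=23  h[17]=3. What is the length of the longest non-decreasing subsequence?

Track the smallest tail for each achievable length (allowing ties):
23 → extends → [23]
2 → replaces 23 → [2]
17 → extends → [2, 17]
22 → extends → [2, 17, 22]
9 → replaces 17 → [2, 9, 22]
5 → replaces 9 → [2, 5, 22]
16 → replaces 22 → [2, 5, 16]
15 → replaces 16 → [2, 5, 15]
23 → extends → [2, 5, 15, 23]
13 → replaces 15 → [2, 5, 13, 23]
15 → replaces 23 → [2, 5, 13, 15]
20 → extends → [2, 5, 13, 15, 20]
10 → replaces 13 → [2, 5, 10, 15, 20]
18 → replaces 20 → [2, 5, 10, 15, 18]
19 → extends → [2, 5, 10, 15, 18, 19]
23 → extends → [2, 5, 10, 15, 18, 19, 23]
3 → replaces 5 → [2, 3, 10, 15, 18, 19, 23]
Seven tails, so the longest non-decreasing subsequence has length 7 (e.g. 2, 9, 15, 15, 18, 19, 23).

7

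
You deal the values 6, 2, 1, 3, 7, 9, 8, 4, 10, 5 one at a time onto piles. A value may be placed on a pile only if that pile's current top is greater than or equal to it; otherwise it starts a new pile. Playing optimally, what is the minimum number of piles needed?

5

The minimum number of non-increasing subsequences covering a sequence equals the length of its longest strictly increasing subsequence.
LIS length is 5 (e.g. 2, 3, 7, 9, 10), so 5 piles are needed.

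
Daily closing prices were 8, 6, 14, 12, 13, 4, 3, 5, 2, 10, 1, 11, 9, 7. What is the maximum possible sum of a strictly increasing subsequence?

Let S[i] be the best sum of a strictly increasing subsequence ending at i:
i:      1  2  3  4  5  6  7  8  9 10 11 12 13 14
a[i]:   8  6 14 12 13  4  3  5  2 10  1 11  9  7
S:      8  6 22 20 33  4  3  9  2 19  1 30 18 16
Maximum is 33 (e.g. 8 + 12 + 13).

33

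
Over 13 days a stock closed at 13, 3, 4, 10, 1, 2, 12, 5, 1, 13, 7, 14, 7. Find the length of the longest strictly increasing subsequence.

Track the smallest tail for each achievable length (strict):
13 → extends → [13]
3 → replaces 13 → [3]
4 → extends → [3, 4]
10 → extends → [3, 4, 10]
1 → replaces 3 → [1, 4, 10]
2 → replaces 4 → [1, 2, 10]
12 → extends → [1, 2, 10, 12]
5 → replaces 10 → [1, 2, 5, 12]
1 → already a tail → [1, 2, 5, 12]
13 → extends → [1, 2, 5, 12, 13]
7 → replaces 12 → [1, 2, 5, 7, 13]
14 → extends → [1, 2, 5, 7, 13, 14]
7 → already a tail → [1, 2, 5, 7, 13, 14]
Six tails, so the longest strictly increasing subsequence has length 6 (e.g. 3, 4, 10, 12, 13, 14).

6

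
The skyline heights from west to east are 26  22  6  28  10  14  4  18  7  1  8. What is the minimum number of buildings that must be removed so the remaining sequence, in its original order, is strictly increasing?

7

Fewest deletions = n − (longest strictly increasing subsequence).
Patience tails:
26 → extends → [26]
22 → replaces 26 → [22]
6 → replaces 22 → [6]
28 → extends → [6, 28]
10 → replaces 28 → [6, 10]
14 → extends → [6, 10, 14]
4 → replaces 6 → [4, 10, 14]
18 → extends → [4, 10, 14, 18]
7 → replaces 10 → [4, 7, 14, 18]
1 → replaces 4 → [1, 7, 14, 18]
8 → replaces 14 → [1, 7, 8, 18]
Longest strictly increasing subsequence has length 4, so deletions = 11 − 4 = 7.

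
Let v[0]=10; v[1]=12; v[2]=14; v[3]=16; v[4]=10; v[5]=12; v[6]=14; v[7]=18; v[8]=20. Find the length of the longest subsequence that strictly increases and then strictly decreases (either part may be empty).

inc[i] = longest strictly increasing subsequence ending at i; dec[i] = longest strictly decreasing subsequence starting at i:
i:      0  1  2  3  4  5  6  7  8
v[i]:  10 12 14 16 10 12 14 18 20
inc:    1  2  3  4  1  2  3  5  6
dec:    1  2  2  2  1  1  1  1  1
Best peak at i=8 (value 20): inc=6, dec=1, length 6+1−1 = 6.

6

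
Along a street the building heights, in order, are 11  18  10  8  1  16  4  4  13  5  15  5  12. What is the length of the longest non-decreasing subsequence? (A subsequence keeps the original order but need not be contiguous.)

6

Track the smallest tail for each achievable length (allowing ties):
11 → extends → [11]
18 → extends → [11, 18]
10 → replaces 11 → [10, 18]
8 → replaces 10 → [8, 18]
1 → replaces 8 → [1, 18]
16 → replaces 18 → [1, 16]
4 → replaces 16 → [1, 4]
4 → extends → [1, 4, 4]
13 → extends → [1, 4, 4, 13]
5 → replaces 13 → [1, 4, 4, 5]
15 → extends → [1, 4, 4, 5, 15]
5 → replaces 15 → [1, 4, 4, 5, 5]
12 → extends → [1, 4, 4, 5, 5, 12]
Six tails, so the longest non-decreasing subsequence has length 6 (e.g. 1, 4, 4, 5, 5, 12).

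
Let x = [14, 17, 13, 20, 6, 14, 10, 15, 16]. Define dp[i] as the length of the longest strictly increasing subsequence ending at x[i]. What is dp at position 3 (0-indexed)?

3

dp[i] = 1 + max{dp[j] : j<i, x[j]<x[i]} (or 1 if no such j):
i:      0  1  2  3  4  5  6  7  8
x[i]:  14 17 13 20  6 14 10 15 16
dp:     1  2  1  3  1  2  2  3  4
At index 3 the value is 3.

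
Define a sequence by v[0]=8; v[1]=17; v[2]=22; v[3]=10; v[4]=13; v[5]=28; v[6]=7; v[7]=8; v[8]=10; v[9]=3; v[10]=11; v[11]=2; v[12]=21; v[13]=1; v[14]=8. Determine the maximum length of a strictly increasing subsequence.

5

Track the smallest tail for each achievable length (strict):
8 → extends → [8]
17 → extends → [8, 17]
22 → extends → [8, 17, 22]
10 → replaces 17 → [8, 10, 22]
13 → replaces 22 → [8, 10, 13]
28 → extends → [8, 10, 13, 28]
7 → replaces 8 → [7, 10, 13, 28]
8 → replaces 10 → [7, 8, 13, 28]
10 → replaces 13 → [7, 8, 10, 28]
3 → replaces 7 → [3, 8, 10, 28]
11 → replaces 28 → [3, 8, 10, 11]
2 → replaces 3 → [2, 8, 10, 11]
21 → extends → [2, 8, 10, 11, 21]
1 → replaces 2 → [1, 8, 10, 11, 21]
8 → already a tail → [1, 8, 10, 11, 21]
Five tails, so the longest strictly increasing subsequence has length 5 (e.g. 7, 8, 10, 11, 21).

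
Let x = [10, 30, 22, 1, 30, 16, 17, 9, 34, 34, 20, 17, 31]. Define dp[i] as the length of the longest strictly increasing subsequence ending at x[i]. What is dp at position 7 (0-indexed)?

2

dp[i] = 1 + max{dp[j] : j<i, x[j]<x[i]} (or 1 if no such j):
i:      0  1  2  3  4  5  6  7  8  9 10 11 12
x[i]:  10 30 22  1 30 16 17  9 34 34 20 17 31
dp:     1  2  2  1  3  2  3  2  4  4  4  3  5
At index 7 the value is 2.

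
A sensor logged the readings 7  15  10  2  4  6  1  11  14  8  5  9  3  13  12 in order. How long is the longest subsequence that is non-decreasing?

6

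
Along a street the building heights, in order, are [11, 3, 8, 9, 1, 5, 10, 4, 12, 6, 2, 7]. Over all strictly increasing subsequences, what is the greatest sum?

42

Let S[i] be the best sum of a strictly increasing subsequence ending at i:
i:      1  2  3  4  5  6  7  8  9 10 11 12
a[i]:  11  3  8  9  1  5 10  4 12  6  2  7
S:     11  3 11 20  1  8 30  7 42 14  3 21
Maximum is 42 (e.g. 3 + 8 + 9 + 10 + 12).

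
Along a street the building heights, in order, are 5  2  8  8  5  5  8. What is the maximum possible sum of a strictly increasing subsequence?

15

Let S[i] be the best sum of a strictly increasing subsequence ending at i:
i:      1  2  3  4  5  6  7
a[i]:   5  2  8  8  5  5  8
S:      5  2 13 13  7  7 15
Maximum is 15 (e.g. 2 + 5 + 8).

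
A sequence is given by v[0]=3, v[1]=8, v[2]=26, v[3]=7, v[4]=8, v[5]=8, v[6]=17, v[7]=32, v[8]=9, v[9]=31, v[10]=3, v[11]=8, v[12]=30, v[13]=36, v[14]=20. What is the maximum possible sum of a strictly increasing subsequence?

105

Let S[i] be the best sum of a strictly increasing subsequence ending at i:
i:       0   1   2   3   4   5   6   7   8   9  10  11  12  13  14
v[i]:    3   8  26   7   8   8  17  32   9  31   3   8  30  36  20
S:       3  11  37  10  18  18  35  69  27  68   3  18  67 105  55
Maximum is 105 (e.g. 3 + 8 + 26 + 32 + 36).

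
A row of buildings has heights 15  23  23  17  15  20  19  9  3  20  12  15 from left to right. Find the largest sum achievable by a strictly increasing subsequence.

Let S[i] be the best sum of a strictly increasing subsequence ending at i:
i:      1  2  3  4  5  6  7  8  9 10 11 12
a[i]:  15 23 23 17 15 20 19  9  3 20 12 15
S:     15 38 38 32 15 52 51  9  3 71 21 36
Maximum is 71 (e.g. 15 + 17 + 19 + 20).

71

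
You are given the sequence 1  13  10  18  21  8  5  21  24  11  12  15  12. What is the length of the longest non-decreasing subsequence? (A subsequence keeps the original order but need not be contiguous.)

Track the smallest tail for each achievable length (allowing ties):
1 → extends → [1]
13 → extends → [1, 13]
10 → replaces 13 → [1, 10]
18 → extends → [1, 10, 18]
21 → extends → [1, 10, 18, 21]
8 → replaces 10 → [1, 8, 18, 21]
5 → replaces 8 → [1, 5, 18, 21]
21 → extends → [1, 5, 18, 21, 21]
24 → extends → [1, 5, 18, 21, 21, 24]
11 → replaces 18 → [1, 5, 11, 21, 21, 24]
12 → replaces 21 → [1, 5, 11, 12, 21, 24]
15 → replaces 21 → [1, 5, 11, 12, 15, 24]
12 → replaces 15 → [1, 5, 11, 12, 12, 24]
Six tails, so the longest non-decreasing subsequence has length 6 (e.g. 1, 13, 18, 21, 21, 24).

6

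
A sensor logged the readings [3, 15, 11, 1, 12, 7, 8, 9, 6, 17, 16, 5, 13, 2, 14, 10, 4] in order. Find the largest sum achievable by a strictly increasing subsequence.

Let S[i] be the best sum of a strictly increasing subsequence ending at i:
i:      1  2  3  4  5  6  7  8  9 10 11 12 13 14 15 16 17
a[i]:   3 15 11  1 12  7  8  9  6 17 16  5 13  2 14 10  4
S:      3 18 14  1 26 10 18 27  9 44 43  8 40  3 54 37  7
Maximum is 54 (e.g. 3 + 7 + 8 + 9 + 13 + 14).

54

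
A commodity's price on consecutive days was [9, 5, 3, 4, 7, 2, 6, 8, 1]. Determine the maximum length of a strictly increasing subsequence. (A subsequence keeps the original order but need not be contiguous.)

Track the smallest tail for each achievable length (strict):
9 → extends → [9]
5 → replaces 9 → [5]
3 → replaces 5 → [3]
4 → extends → [3, 4]
7 → extends → [3, 4, 7]
2 → replaces 3 → [2, 4, 7]
6 → replaces 7 → [2, 4, 6]
8 → extends → [2, 4, 6, 8]
1 → replaces 2 → [1, 4, 6, 8]
Four tails, so the longest strictly increasing subsequence has length 4 (e.g. 3, 4, 7, 8).

4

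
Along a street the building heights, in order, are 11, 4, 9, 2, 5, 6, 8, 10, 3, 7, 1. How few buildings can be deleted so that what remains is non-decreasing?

6

Fewest deletions = n − (longest non-decreasing subsequence).
Patience tails:
11 → extends → [11]
4 → replaces 11 → [4]
9 → extends → [4, 9]
2 → replaces 4 → [2, 9]
5 → replaces 9 → [2, 5]
6 → extends → [2, 5, 6]
8 → extends → [2, 5, 6, 8]
10 → extends → [2, 5, 6, 8, 10]
3 → replaces 5 → [2, 3, 6, 8, 10]
7 → replaces 8 → [2, 3, 6, 7, 10]
1 → replaces 2 → [1, 3, 6, 7, 10]
Longest non-decreasing subsequence has length 5, so deletions = 11 − 5 = 6.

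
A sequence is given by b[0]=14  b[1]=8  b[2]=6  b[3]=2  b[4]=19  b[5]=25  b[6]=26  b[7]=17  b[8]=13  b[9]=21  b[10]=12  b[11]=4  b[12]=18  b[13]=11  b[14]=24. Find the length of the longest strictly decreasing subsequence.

5

Let dp[i] be the longest strictly decreasing subsequence ending at i:
i:      0  1  2  3  4  5  6  7  8  9 10 11 12 13 14
b[i]:  14  8  6  2 19 25 26 17 13 21 12  4 18 11 24
dp:     1  2  3  4  1  1  1  2  3  2  4  5  3  5  2
Maximum is 5.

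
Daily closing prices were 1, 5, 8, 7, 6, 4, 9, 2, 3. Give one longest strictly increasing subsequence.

Patience tails give the LIS length; then backtrack through the dp parents:
1 → extends → [1]
5 → extends → [1, 5]
8 → extends → [1, 5, 8]
7 → replaces 8 → [1, 5, 7]
6 → replaces 7 → [1, 5, 6]
4 → replaces 5 → [1, 4, 6]
9 → extends → [1, 4, 6, 9]
2 → replaces 4 → [1, 2, 6, 9]
3 → replaces 6 → [1, 2, 3, 9]
Length 4; one witness is 1, 5, 8, 9.

1, 5, 8, 9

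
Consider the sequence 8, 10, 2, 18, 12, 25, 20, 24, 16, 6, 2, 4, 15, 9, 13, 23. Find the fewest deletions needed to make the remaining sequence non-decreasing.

10

Fewest deletions = n − (longest non-decreasing subsequence).
Patience tails:
8 → extends → [8]
10 → extends → [8, 10]
2 → replaces 8 → [2, 10]
18 → extends → [2, 10, 18]
12 → replaces 18 → [2, 10, 12]
25 → extends → [2, 10, 12, 25]
20 → replaces 25 → [2, 10, 12, 20]
24 → extends → [2, 10, 12, 20, 24]
16 → replaces 20 → [2, 10, 12, 16, 24]
6 → replaces 10 → [2, 6, 12, 16, 24]
2 → replaces 6 → [2, 2, 12, 16, 24]
4 → replaces 12 → [2, 2, 4, 16, 24]
15 → replaces 16 → [2, 2, 4, 15, 24]
9 → replaces 15 → [2, 2, 4, 9, 24]
13 → replaces 24 → [2, 2, 4, 9, 13]
23 → extends → [2, 2, 4, 9, 13, 23]
Longest non-decreasing subsequence has length 6, so deletions = 16 − 6 = 10.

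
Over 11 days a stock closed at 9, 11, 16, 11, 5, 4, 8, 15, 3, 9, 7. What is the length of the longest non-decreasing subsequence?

Let dp[i] be the length of the longest such subsequence ending at index i:
i:      1  2  3  4  5  6  7  8  9 10 11
a[i]:   9 11 16 11  5  4  8 15  3  9  7
dp:     1  2  3  3  1  1  2  4  1  3  2
Maximum dp value is 4.

4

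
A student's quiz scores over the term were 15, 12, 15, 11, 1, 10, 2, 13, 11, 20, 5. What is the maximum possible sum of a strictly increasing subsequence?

47

Let S[i] be the best sum of a strictly increasing subsequence ending at i:
i:      1  2  3  4  5  6  7  8  9 10 11
a[i]:  15 12 15 11  1 10  2 13 11 20  5
S:     15 12 27 11  1 11  3 25 22 47  8
Maximum is 47 (e.g. 12 + 15 + 20).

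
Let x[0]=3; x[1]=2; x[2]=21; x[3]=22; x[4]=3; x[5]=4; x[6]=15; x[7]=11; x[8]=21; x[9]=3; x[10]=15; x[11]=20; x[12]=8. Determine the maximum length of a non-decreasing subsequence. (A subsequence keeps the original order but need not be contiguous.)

6

Let dp[i] be the length of the longest such subsequence ending at index i:
i:      0  1  2  3  4  5  6  7  8  9 10 11 12
x[i]:   3  2 21 22  3  4 15 11 21  3 15 20  8
dp:     1  1  2  3  2  3  4  4  5  3  5  6  4
Maximum dp value is 6.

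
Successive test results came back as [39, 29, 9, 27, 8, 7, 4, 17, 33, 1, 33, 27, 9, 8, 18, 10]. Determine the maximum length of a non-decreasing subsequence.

4

Track the smallest tail for each achievable length (allowing ties):
39 → extends → [39]
29 → replaces 39 → [29]
9 → replaces 29 → [9]
27 → extends → [9, 27]
8 → replaces 9 → [8, 27]
7 → replaces 8 → [7, 27]
4 → replaces 7 → [4, 27]
17 → replaces 27 → [4, 17]
33 → extends → [4, 17, 33]
1 → replaces 4 → [1, 17, 33]
33 → extends → [1, 17, 33, 33]
27 → replaces 33 → [1, 17, 27, 33]
9 → replaces 17 → [1, 9, 27, 33]
8 → replaces 9 → [1, 8, 27, 33]
18 → replaces 27 → [1, 8, 18, 33]
10 → replaces 18 → [1, 8, 10, 33]
Four tails, so the longest non-decreasing subsequence has length 4 (e.g. 9, 27, 33, 33).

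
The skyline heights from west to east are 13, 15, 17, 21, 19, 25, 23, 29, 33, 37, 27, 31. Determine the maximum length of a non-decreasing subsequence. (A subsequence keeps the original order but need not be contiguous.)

8

Track the smallest tail for each achievable length (allowing ties):
13 → extends → [13]
15 → extends → [13, 15]
17 → extends → [13, 15, 17]
21 → extends → [13, 15, 17, 21]
19 → replaces 21 → [13, 15, 17, 19]
25 → extends → [13, 15, 17, 19, 25]
23 → replaces 25 → [13, 15, 17, 19, 23]
29 → extends → [13, 15, 17, 19, 23, 29]
33 → extends → [13, 15, 17, 19, 23, 29, 33]
37 → extends → [13, 15, 17, 19, 23, 29, 33, 37]
27 → replaces 29 → [13, 15, 17, 19, 23, 27, 33, 37]
31 → replaces 33 → [13, 15, 17, 19, 23, 27, 31, 37]
Eight tails, so the longest non-decreasing subsequence has length 8 (e.g. 13, 15, 17, 21, 25, 29, 33, 37).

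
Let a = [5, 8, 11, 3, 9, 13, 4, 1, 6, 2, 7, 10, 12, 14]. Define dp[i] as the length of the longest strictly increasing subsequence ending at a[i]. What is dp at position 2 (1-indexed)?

2

dp[i] = 1 + max{dp[j] : j<i, a[j]<a[i]} (or 1 if no such j):
i:      1  2  3  4  5  6  7  8  9 10 11 12 13 14
a[i]:   5  8 11  3  9 13  4  1  6  2  7 10 12 14
dp:     1  2  3  1  3  4  2  1  3  2  4  5  6  7
At index 2 the value is 2.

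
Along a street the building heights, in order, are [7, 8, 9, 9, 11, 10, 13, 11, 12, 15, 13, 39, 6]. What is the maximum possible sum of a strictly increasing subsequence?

Let S[i] be the best sum of a strictly increasing subsequence ending at i:
i:       1   2   3   4   5   6   7   8   9  10  11  12  13
a[i]:    7   8   9   9  11  10  13  11  12  15  13  39   6
S:       7  15  24  24  35  34  48  45  57  72  70 111   6
Maximum is 111 (e.g. 7 + 8 + 9 + 10 + 11 + 12 + 15 + 39).

111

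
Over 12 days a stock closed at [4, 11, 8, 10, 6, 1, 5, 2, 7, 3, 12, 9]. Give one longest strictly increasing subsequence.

Patience tails give the LIS length; then backtrack through the dp parents:
4 → extends → [4]
11 → extends → [4, 11]
8 → replaces 11 → [4, 8]
10 → extends → [4, 8, 10]
6 → replaces 8 → [4, 6, 10]
1 → replaces 4 → [1, 6, 10]
5 → replaces 6 → [1, 5, 10]
2 → replaces 5 → [1, 2, 10]
7 → replaces 10 → [1, 2, 7]
3 → replaces 7 → [1, 2, 3]
12 → extends → [1, 2, 3, 12]
9 → replaces 12 → [1, 2, 3, 9]
Length 4; one witness is 4, 8, 10, 12.

4, 8, 10, 12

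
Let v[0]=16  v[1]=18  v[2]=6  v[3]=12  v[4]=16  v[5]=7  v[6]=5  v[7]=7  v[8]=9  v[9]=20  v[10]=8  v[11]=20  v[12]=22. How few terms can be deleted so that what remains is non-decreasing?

Fewest deletions = n − (longest non-decreasing subsequence).
Patience tails:
16 → extends → [16]
18 → extends → [16, 18]
6 → replaces 16 → [6, 18]
12 → replaces 18 → [6, 12]
16 → extends → [6, 12, 16]
7 → replaces 12 → [6, 7, 16]
5 → replaces 6 → [5, 7, 16]
7 → replaces 16 → [5, 7, 7]
9 → extends → [5, 7, 7, 9]
20 → extends → [5, 7, 7, 9, 20]
8 → replaces 9 → [5, 7, 7, 8, 20]
20 → extends → [5, 7, 7, 8, 20, 20]
22 → extends → [5, 7, 7, 8, 20, 20, 22]
Longest non-decreasing subsequence has length 7, so deletions = 13 − 7 = 6.

6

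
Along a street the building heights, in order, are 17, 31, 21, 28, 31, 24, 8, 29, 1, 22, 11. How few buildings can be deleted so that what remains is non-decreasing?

Fewest deletions = n − (longest non-decreasing subsequence).
i:      1  2  3  4  5  6  7  8  9 10 11
a[i]:  17 31 21 28 31 24  8 29  1 22 11
dp:     1  2  2  3  4  3  1  4  1  3  2
max dp = 4, so deletions = 11 − 4 = 7.

7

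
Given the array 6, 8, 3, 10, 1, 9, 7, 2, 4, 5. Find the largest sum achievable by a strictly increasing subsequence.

Let S[i] be the best sum of a strictly increasing subsequence ending at i:
i:      1  2  3  4  5  6  7  8  9 10
a[i]:   6  8  3 10  1  9  7  2  4  5
S:      6 14  3 24  1 23 13  3  7 12
Maximum is 24 (e.g. 6 + 8 + 10).

24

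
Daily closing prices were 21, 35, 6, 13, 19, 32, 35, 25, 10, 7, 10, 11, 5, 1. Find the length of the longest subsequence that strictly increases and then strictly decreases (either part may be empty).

10

inc[i] = longest strictly increasing subsequence ending at i; dec[i] = longest strictly decreasing subsequence starting at i:
i:      1  2  3  4  5  6  7  8  9 10 11 12 13 14
a[i]:  21 35  6 13 19 32 35 25 10  7 10 11  5  1
inc:    1  2  1  2  3  4  5  4  2  2  3  4  1  1
dec:    6  7  3  5  5  6  6  5  4  3  3  3  2  1
Best peak at i=7 (value 35): inc=5, dec=6, length 5+6−1 = 10.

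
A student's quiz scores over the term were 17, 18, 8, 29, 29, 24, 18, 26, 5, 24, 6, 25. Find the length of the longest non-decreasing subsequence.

5

Let dp[i] be the length of the longest such subsequence ending at index i:
i:      1  2  3  4  5  6  7  8  9 10 11 12
a[i]:  17 18  8 29 29 24 18 26  5 24  6 25
dp:     1  2  1  3  4  3  3  4  1  4  2  5
Maximum dp value is 5.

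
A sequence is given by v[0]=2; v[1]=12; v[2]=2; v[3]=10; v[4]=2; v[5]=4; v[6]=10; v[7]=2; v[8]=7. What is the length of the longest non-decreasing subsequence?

Let dp[i] be the length of the longest such subsequence ending at index i:
i:      0  1  2  3  4  5  6  7  8
v[i]:   2 12  2 10  2  4 10  2  7
dp:     1  2  2  3  3  4  5  4  5
Maximum dp value is 5.

5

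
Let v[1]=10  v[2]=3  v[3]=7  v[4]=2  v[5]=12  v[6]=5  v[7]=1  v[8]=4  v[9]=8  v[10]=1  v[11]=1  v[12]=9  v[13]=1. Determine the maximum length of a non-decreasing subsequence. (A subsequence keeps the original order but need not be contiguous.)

Track the smallest tail for each achievable length (allowing ties):
10 → extends → [10]
3 → replaces 10 → [3]
7 → extends → [3, 7]
2 → replaces 3 → [2, 7]
12 → extends → [2, 7, 12]
5 → replaces 7 → [2, 5, 12]
1 → replaces 2 → [1, 5, 12]
4 → replaces 5 → [1, 4, 12]
8 → replaces 12 → [1, 4, 8]
1 → replaces 4 → [1, 1, 8]
1 → replaces 8 → [1, 1, 1]
9 → extends → [1, 1, 1, 9]
1 → replaces 9 → [1, 1, 1, 1]
Four tails, so the longest non-decreasing subsequence has length 4 (e.g. 3, 7, 8, 9).

4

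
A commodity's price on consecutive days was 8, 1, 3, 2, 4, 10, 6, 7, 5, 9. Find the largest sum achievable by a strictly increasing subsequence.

Let S[i] be the best sum of a strictly increasing subsequence ending at i:
i:      1  2  3  4  5  6  7  8  9 10
a[i]:   8  1  3  2  4 10  6  7  5  9
S:      8  1  4  3  8 18 14 21 13 30
Maximum is 30 (e.g. 1 + 3 + 4 + 6 + 7 + 9).

30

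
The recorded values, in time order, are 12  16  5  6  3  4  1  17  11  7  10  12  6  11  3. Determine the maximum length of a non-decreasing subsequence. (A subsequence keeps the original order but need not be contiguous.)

5

Let dp[i] be the length of the longest such subsequence ending at index i:
i:      1  2  3  4  5  6  7  8  9 10 11 12 13 14 15
a[i]:  12 16  5  6  3  4  1 17 11  7 10 12  6 11  3
dp:     1  2  1  2  1  2  1  3  3  3  4  5  3  5  2
Maximum dp value is 5.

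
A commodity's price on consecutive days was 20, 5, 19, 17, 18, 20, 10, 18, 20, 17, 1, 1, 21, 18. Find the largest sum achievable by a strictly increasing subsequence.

81

Let S[i] be the best sum of a strictly increasing subsequence ending at i:
i:      1  2  3  4  5  6  7  8  9 10 11 12 13 14
a[i]:  20  5 19 17 18 20 10 18 20 17  1  1 21 18
S:     20  5 24 22 40 60 15 40 60 32  1  1 81 50
Maximum is 81 (e.g. 5 + 17 + 18 + 20 + 21).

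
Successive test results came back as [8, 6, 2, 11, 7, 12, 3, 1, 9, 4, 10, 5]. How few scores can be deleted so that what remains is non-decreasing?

8

Fewest deletions = n − (longest non-decreasing subsequence).
i:      1  2  3  4  5  6  7  8  9 10 11 12
a[i]:   8  6  2 11  7 12  3  1  9  4 10  5
dp:     1  1  1  2  2  3  2  1  3  3  4  4
max dp = 4, so deletions = 12 − 4 = 8.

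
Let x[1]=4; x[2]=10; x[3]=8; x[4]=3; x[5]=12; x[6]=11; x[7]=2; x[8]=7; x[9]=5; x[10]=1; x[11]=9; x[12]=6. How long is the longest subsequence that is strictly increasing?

Let dp[i] be the length of the longest such subsequence ending at index i:
i:      1  2  3  4  5  6  7  8  9 10 11 12
x[i]:   4 10  8  3 12 11  2  7  5  1  9  6
dp:     1  2  2  1  3  3  1  2  2  1  3  3
Maximum dp value is 3.

3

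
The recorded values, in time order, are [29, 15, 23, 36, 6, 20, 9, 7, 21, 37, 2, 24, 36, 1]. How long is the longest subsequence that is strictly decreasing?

7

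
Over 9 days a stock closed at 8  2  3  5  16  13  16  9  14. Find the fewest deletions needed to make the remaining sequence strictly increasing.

Fewest deletions = n − (longest strictly increasing subsequence).
i:      1  2  3  4  5  6  7  8  9
a[i]:   8  2  3  5 16 13 16  9 14
dp:     1  1  2  3  4  4  5  4  5
max dp = 5, so deletions = 9 − 5 = 4.

4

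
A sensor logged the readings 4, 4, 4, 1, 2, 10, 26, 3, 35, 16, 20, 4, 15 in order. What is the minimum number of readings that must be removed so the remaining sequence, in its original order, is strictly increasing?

Fewest deletions = n − (longest strictly increasing subsequence).
i:      1  2  3  4  5  6  7  8  9 10 11 12 13
a[i]:   4  4  4  1  2 10 26  3 35 16 20  4 15
dp:     1  1  1  1  2  3  4  3  5  4  5  4  5
max dp = 5, so deletions = 13 − 5 = 8.

8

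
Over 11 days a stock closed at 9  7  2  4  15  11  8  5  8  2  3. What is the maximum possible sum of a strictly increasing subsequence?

Let S[i] be the best sum of a strictly increasing subsequence ending at i:
i:      1  2  3  4  5  6  7  8  9 10 11
a[i]:   9  7  2  4 15 11  8  5  8  2  3
S:      9  7  2  6 24 20 15 11 19  2  5
Maximum is 24 (e.g. 9 + 15).

24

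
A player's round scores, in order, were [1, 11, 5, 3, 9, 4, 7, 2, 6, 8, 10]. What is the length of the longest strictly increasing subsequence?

6

Track the smallest tail for each achievable length (strict):
1 → extends → [1]
11 → extends → [1, 11]
5 → replaces 11 → [1, 5]
3 → replaces 5 → [1, 3]
9 → extends → [1, 3, 9]
4 → replaces 9 → [1, 3, 4]
7 → extends → [1, 3, 4, 7]
2 → replaces 3 → [1, 2, 4, 7]
6 → replaces 7 → [1, 2, 4, 6]
8 → extends → [1, 2, 4, 6, 8]
10 → extends → [1, 2, 4, 6, 8, 10]
Six tails, so the longest strictly increasing subsequence has length 6 (e.g. 1, 3, 4, 7, 8, 10).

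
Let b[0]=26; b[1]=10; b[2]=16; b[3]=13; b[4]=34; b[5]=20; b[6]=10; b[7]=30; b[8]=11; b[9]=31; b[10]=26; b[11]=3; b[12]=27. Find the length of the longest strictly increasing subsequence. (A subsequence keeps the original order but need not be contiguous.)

5

Let dp[i] be the length of the longest such subsequence ending at index i:
i:      0  1  2  3  4  5  6  7  8  9 10 11 12
b[i]:  26 10 16 13 34 20 10 30 11 31 26  3 27
dp:     1  1  2  2  3  3  1  4  2  5  4  1  5
Maximum dp value is 5.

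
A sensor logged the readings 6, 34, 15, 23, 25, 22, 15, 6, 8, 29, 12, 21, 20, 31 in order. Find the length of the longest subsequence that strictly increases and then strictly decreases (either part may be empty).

inc[i] = longest strictly increasing subsequence ending at i; dec[i] = longest strictly decreasing subsequence starting at i:
i:      1  2  3  4  5  6  7  8  9 10 11 12 13 14
a[i]:   6 34 15 23 25 22 15  6  8 29 12 21 20 31
inc:    1  2  2  3  4  3  2  1  2  5  3  4  4  6
dec:    1  5  2  4  4  3  2  1  1  3  1  2  1  1
Best peak at i=5 (value 25): inc=4, dec=4, length 4+4−1 = 7.

7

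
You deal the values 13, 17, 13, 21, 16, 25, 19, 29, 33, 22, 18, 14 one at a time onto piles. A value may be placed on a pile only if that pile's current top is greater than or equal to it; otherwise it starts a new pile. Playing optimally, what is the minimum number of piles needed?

The minimum number of non-increasing subsequences covering a sequence equals the length of its longest strictly increasing subsequence.
LIS length is 6 (e.g. 13, 17, 21, 25, 29, 33), so 6 piles are needed.

6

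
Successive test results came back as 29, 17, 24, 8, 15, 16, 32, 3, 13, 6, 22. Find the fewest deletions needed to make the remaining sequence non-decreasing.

7

Fewest deletions = n − (longest non-decreasing subsequence).
i:      1  2  3  4  5  6  7  8  9 10 11
a[i]:  29 17 24  8 15 16 32  3 13  6 22
dp:     1  1  2  1  2  3  4  1  2  2  4
max dp = 4, so deletions = 11 − 4 = 7.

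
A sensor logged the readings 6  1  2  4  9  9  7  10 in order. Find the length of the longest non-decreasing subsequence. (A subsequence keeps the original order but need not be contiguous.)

Track the smallest tail for each achievable length (allowing ties):
6 → extends → [6]
1 → replaces 6 → [1]
2 → extends → [1, 2]
4 → extends → [1, 2, 4]
9 → extends → [1, 2, 4, 9]
9 → extends → [1, 2, 4, 9, 9]
7 → replaces 9 → [1, 2, 4, 7, 9]
10 → extends → [1, 2, 4, 7, 9, 10]
Six tails, so the longest non-decreasing subsequence has length 6 (e.g. 1, 2, 4, 9, 9, 10).

6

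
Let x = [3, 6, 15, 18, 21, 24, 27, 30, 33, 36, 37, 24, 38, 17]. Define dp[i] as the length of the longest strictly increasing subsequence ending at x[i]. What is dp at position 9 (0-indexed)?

dp[i] = 1 + max{dp[j] : j<i, x[j]<x[i]} (or 1 if no such j):
i:      0  1  2  3  4  5  6  7  8  9 10 11 12 13
x[i]:   3  6 15 18 21 24 27 30 33 36 37 24 38 17
dp:     1  2  3  4  5  6  7  8  9 10 11  6 12  4
At index 9 the value is 10.

10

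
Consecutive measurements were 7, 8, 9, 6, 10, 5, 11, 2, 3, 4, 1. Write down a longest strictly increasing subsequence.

7, 8, 9, 10, 11

Patience tails give the LIS length; then backtrack through the dp parents:
7 → extends → [7]
8 → extends → [7, 8]
9 → extends → [7, 8, 9]
6 → replaces 7 → [6, 8, 9]
10 → extends → [6, 8, 9, 10]
5 → replaces 6 → [5, 8, 9, 10]
11 → extends → [5, 8, 9, 10, 11]
2 → replaces 5 → [2, 8, 9, 10, 11]
3 → replaces 8 → [2, 3, 9, 10, 11]
4 → replaces 9 → [2, 3, 4, 10, 11]
1 → replaces 2 → [1, 3, 4, 10, 11]
Length 5; one witness is 7, 8, 9, 10, 11.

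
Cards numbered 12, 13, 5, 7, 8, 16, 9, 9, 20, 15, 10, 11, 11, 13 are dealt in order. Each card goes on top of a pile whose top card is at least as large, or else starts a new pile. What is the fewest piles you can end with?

7

Place each on the leftmost legal pile:
12 → new pile 1 (tops now [12])
13 → new pile 2 (tops now [12, 13])
5 → pile 1 (tops now [5, 13])
7 → pile 2 (tops now [5, 7])
8 → new pile 3 (tops now [5, 7, 8])
16 → new pile 4 (tops now [5, 7, 8, 16])
9 → pile 4 (tops now [5, 7, 8, 9])
9 → pile 4 (tops now [5, 7, 8, 9])
20 → new pile 5 (tops now [5, 7, 8, 9, 20])
15 → pile 5 (tops now [5, 7, 8, 9, 15])
10 → pile 5 (tops now [5, 7, 8, 9, 10])
11 → new pile 6 (tops now [5, 7, 8, 9, 10, 11])
11 → pile 6 (tops now [5, 7, 8, 9, 10, 11])
13 → new pile 7 (tops now [5, 7, 8, 9, 10, 11, 13])
Seven piles.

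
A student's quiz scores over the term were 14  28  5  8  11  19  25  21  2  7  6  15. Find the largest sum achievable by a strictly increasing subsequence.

Let S[i] be the best sum of a strictly increasing subsequence ending at i:
i:      1  2  3  4  5  6  7  8  9 10 11 12
a[i]:  14 28  5  8 11 19 25 21  2  7  6 15
S:     14 42  5 13 24 43 68 64  2 12 11 39
Maximum is 68 (e.g. 5 + 8 + 11 + 19 + 25).

68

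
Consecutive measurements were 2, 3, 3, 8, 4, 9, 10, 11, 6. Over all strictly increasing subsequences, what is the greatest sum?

43

Let S[i] be the best sum of a strictly increasing subsequence ending at i:
i:      1  2  3  4  5  6  7  8  9
a[i]:   2  3  3  8  4  9 10 11  6
S:      2  5  5 13  9 22 32 43 15
Maximum is 43 (e.g. 2 + 3 + 8 + 9 + 10 + 11).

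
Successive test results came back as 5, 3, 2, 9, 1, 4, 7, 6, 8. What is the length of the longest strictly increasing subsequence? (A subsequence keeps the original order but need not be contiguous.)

4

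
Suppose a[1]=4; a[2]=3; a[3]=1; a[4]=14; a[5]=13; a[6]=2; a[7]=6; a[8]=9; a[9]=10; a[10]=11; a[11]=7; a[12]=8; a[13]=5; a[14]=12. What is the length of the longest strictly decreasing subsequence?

5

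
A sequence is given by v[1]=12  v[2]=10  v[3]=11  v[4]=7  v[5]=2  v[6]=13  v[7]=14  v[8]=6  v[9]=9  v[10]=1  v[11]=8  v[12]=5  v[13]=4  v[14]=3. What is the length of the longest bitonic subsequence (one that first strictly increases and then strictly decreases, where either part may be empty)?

inc[i] = longest strictly increasing subsequence ending at i; dec[i] = longest strictly decreasing subsequence starting at i:
i:      1  2  3  4  5  6  7  8  9 10 11 12 13 14
v[i]:  12 10 11  7  2 13 14  6  9  1  8  5  4  3
inc:    1  1  2  1  1  3  4  2  3  1  3  2  2  2
dec:    7  6  6  5  2  6  6  4  5  1  4  3  2  1
Best peak at i=7 (value 14): inc=4, dec=6, length 4+6−1 = 9.

9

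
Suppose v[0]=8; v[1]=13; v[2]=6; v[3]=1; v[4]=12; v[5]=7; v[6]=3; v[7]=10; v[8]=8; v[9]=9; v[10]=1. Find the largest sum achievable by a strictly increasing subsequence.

Let S[i] be the best sum of a strictly increasing subsequence ending at i:
i:      0  1  2  3  4  5  6  7  8  9 10
v[i]:   8 13  6  1 12  7  3 10  8  9  1
S:      8 21  6  1 20 13  4 23 21 30  1
Maximum is 30 (e.g. 6 + 7 + 8 + 9).

30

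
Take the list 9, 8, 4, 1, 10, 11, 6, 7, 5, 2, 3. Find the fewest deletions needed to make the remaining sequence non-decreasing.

Fewest deletions = n − (longest non-decreasing subsequence).
i:      1  2  3  4  5  6  7  8  9 10 11
a[i]:   9  8  4  1 10 11  6  7  5  2  3
dp:     1  1  1  1  2  3  2  3  2  2  3
max dp = 3, so deletions = 11 − 3 = 8.

8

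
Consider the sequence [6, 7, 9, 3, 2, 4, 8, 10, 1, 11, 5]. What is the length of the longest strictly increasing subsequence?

Track the smallest tail for each achievable length (strict):
6 → extends → [6]
7 → extends → [6, 7]
9 → extends → [6, 7, 9]
3 → replaces 6 → [3, 7, 9]
2 → replaces 3 → [2, 7, 9]
4 → replaces 7 → [2, 4, 9]
8 → replaces 9 → [2, 4, 8]
10 → extends → [2, 4, 8, 10]
1 → replaces 2 → [1, 4, 8, 10]
11 → extends → [1, 4, 8, 10, 11]
5 → replaces 8 → [1, 4, 5, 10, 11]
Five tails, so the longest strictly increasing subsequence has length 5 (e.g. 6, 7, 9, 10, 11).

5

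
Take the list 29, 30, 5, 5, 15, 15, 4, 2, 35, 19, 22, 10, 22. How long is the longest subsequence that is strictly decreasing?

4

Let dp[i] be the longest strictly decreasing subsequence ending at i:
i:      1  2  3  4  5  6  7  8  9 10 11 12 13
a[i]:  29 30  5  5 15 15  4  2 35 19 22 10 22
dp:     1  1  2  2  2  2  3  4  1  2  2  3  2
Maximum is 4.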